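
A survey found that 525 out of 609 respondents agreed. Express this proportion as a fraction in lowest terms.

25/29

525 = 3 × 5^2 × 7
609 = 3 × 7 × 29
gcd(525, 609) = 3 × 7 = 21.
Divide numerator and denominator by 21: 525/609 = 25/29.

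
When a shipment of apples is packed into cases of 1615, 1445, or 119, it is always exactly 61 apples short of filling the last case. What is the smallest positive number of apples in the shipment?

Being 61 short of a full case of size k means N ≡ −61 (mod k), i.e. N + 61 is a multiple of each size.
1615 = 5 × 17 × 19
1445 = 5 × 17^2
119 = 7 × 17
LCM(1615, 1445, 119) = 5 × 7 × 17^2 × 19 = 192185.
Smallest positive N is 192185 − 61 = 192124.

192124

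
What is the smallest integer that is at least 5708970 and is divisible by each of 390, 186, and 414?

5839470

The integer must be a common multiple of 390, 186, and 414, so a multiple of their LCM.
390 = 2 × 3 × 5 × 13
186 = 2 × 3 × 31
414 = 2 × 3^2 × 23
LCM(390, 186, 414) = 2 × 3^2 × 5 × 13 × 23 × 31 = 834210.
Smallest multiple of 834210 that is ≥ 5708970: ⌈5708970/834210⌉ × 834210 = 7 × 834210 = 5839470.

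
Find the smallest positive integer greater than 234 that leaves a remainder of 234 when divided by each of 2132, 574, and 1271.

462878

N − 234 must be a common multiple of 2132, 574, and 1271.
2132 = 2^2 × 13 × 41
574 = 2 × 7 × 41
1271 = 31 × 41
LCM(2132, 574, 1271) = 2^2 × 7 × 13 × 31 × 41 = 462644.
Smallest N > 234 is LCM + 234 = 462644 + 234 = 462878.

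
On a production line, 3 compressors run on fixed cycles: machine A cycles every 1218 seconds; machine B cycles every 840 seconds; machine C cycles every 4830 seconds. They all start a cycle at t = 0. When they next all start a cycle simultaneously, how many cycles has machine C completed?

116 cycles

The first common completion time is the LCM of the periods.
1218 = 2 × 3 × 7 × 29
840 = 2^3 × 3 × 5 × 7
4830 = 2 × 3 × 5 × 7 × 23
LCM(1218, 840, 4830) = 2^3 × 3 × 5 × 7 × 23 × 29 = 560280.
Cycles for period 4830: 560280 / 4830 = 116.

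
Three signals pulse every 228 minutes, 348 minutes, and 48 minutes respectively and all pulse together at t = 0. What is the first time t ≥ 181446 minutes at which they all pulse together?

185136 minutes

Joint pulses occur at multiples of LCM(228, 348, 48).
228 = 2^2 × 3 × 19
348 = 2^2 × 3 × 29
48 = 2^4 × 3
LCM(228, 348, 48) = 2^4 × 3 × 19 × 29 = 26448.
Smallest multiple of 26448 that is ≥ 181446: ⌈181446/26448⌉ × 26448 = 7 × 26448 = 185136.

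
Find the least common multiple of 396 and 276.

396 = 2^2 × 3^2 × 11
276 = 2^2 × 3 × 23
LCM(396, 276) = 2^2 × 3^2 × 11 × 23 = 9108.

9108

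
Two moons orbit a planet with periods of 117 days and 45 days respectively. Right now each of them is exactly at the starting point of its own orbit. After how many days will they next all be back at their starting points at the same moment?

585 days

The first simultaneous occurrence is after LCM of the individual periods.
117 = 3^2 × 13
45 = 3^2 × 5
LCM(117, 45) = 3^2 × 5 × 13 = 585.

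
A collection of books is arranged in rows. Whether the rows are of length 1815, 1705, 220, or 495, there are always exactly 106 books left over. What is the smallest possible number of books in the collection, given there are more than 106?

675286

N − 106 must be a common multiple of 1815, 1705, 220, and 495.
1815 = 3 × 5 × 11^2
1705 = 5 × 11 × 31
220 = 2^2 × 5 × 11
495 = 3^2 × 5 × 11
LCM(1815, 1705, 220, 495) = 2^2 × 3^2 × 5 × 11^2 × 31 = 675180.
Smallest N > 106 is LCM + 106 = 675180 + 106 = 675286.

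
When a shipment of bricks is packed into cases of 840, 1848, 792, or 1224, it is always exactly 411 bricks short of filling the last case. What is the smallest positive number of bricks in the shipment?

Being 411 short of a full case of size k means N ≡ −411 (mod k), i.e. N + 411 is a multiple of each size.
840 = 2^3 × 3 × 5 × 7
1848 = 2^3 × 3 × 7 × 11
792 = 2^3 × 3^2 × 11
1224 = 2^3 × 3^2 × 17
LCM(840, 1848, 792, 1224) = 2^3 × 3^2 × 5 × 7 × 11 × 17 = 471240.
Smallest positive N is 471240 − 411 = 470829.

470829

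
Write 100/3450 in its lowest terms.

100 = 2^2 × 5^2
3450 = 2 × 3 × 5^2 × 23
gcd(100, 3450) = 2 × 5^2 = 50.
Divide numerator and denominator by 50: 100/3450 = 2/69.

2/69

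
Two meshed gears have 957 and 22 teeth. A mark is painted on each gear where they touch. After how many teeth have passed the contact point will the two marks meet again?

They coincide at every common multiple of the periods; the first is the LCM.
957 = 3 × 11 × 29
22 = 2 × 11
LCM(957, 22) = 2 × 3 × 11 × 29 = 1914.

1914 teeth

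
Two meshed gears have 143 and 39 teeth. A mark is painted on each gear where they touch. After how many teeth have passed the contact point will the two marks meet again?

429 teeth

They coincide at every common multiple of the periods; the first is the LCM.
143 = 11 × 13
39 = 3 × 13
LCM(143, 39) = 3 × 11 × 13 = 429.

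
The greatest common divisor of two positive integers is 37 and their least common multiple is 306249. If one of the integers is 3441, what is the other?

3293

For two integers, gcd × lcm = product, so the other is (37 × 306249) / 3441 = 11331213 / 3441 = 3293.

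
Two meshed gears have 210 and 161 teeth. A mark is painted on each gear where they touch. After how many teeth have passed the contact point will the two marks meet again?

4830 teeth

They coincide at every common multiple of the periods; the first is the LCM.
210 = 2 × 3 × 5 × 7
161 = 7 × 23
LCM(210, 161) = 2 × 3 × 5 × 7 × 23 = 4830.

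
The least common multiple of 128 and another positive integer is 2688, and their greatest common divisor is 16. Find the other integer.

gcd × lcm = product of the two integers, so the other integer is (16 × 2688) / 128 = 336.

336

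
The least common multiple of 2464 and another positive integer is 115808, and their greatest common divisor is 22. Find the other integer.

gcd × lcm = product of the two integers, so the other integer is (22 × 115808) / 2464 = 1034.

1034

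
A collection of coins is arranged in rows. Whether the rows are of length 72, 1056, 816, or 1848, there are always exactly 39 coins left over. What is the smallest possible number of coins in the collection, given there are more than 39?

N − 39 must be a common multiple of 72, 1056, 816, and 1848.
72 = 2^3 × 3^2
1056 = 2^5 × 3 × 11
816 = 2^4 × 3 × 17
1848 = 2^3 × 3 × 7 × 11
LCM(72, 1056, 816, 1848) = 2^5 × 3^2 × 7 × 11 × 17 = 376992.
Smallest N > 39 is LCM + 39 = 376992 + 39 = 377031.

377031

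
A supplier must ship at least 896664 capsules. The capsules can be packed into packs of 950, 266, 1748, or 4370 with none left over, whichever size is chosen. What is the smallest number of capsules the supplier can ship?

The number of capsules must be a common multiple of 950, 266, 1748, and 4370, so a multiple of their LCM.
950 = 2 × 5^2 × 19
266 = 2 × 7 × 19
1748 = 2^2 × 19 × 23
4370 = 2 × 5 × 19 × 23
LCM(950, 266, 1748, 4370) = 2^2 × 5^2 × 7 × 19 × 23 = 305900.
Smallest multiple of 305900 that is ≥ 896664: ⌈896664/305900⌉ × 305900 = 3 × 305900 = 917700.

917700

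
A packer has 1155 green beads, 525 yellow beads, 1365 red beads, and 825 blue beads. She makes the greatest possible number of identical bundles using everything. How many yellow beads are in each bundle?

Number of bundles = gcd(1155, 525, 1365, 825).
1155 = 3 × 5 × 7 × 11
525 = 3 × 5^2 × 7
1365 = 3 × 5 × 7 × 13
825 = 3 × 5^2 × 11
gcd(1155, 525, 1365, 825) = 3 × 5 = 15.
yellow beads per bundle = 525 / 15 = 35.

35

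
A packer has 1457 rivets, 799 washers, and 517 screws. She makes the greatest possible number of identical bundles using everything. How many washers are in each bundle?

Number of bundles = gcd(1457, 799, 517).
1457 = 31 × 47
799 = 17 × 47
517 = 11 × 47
gcd(1457, 799, 517) = 47.
washers per bundle = 799 / 47 = 17.

17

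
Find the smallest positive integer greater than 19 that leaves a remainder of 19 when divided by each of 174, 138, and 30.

20029

N − 19 must be a common multiple of 174, 138, and 30.
174 = 2 × 3 × 29
138 = 2 × 3 × 23
30 = 2 × 3 × 5
LCM(174, 138, 30) = 2 × 3 × 5 × 23 × 29 = 20010.
Smallest N > 19 is LCM + 19 = 20010 + 19 = 20029.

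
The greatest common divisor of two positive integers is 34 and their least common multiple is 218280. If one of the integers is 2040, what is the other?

For two integers, gcd × lcm = product, so the other is (34 × 218280) / 2040 = 7421520 / 2040 = 3638.

3638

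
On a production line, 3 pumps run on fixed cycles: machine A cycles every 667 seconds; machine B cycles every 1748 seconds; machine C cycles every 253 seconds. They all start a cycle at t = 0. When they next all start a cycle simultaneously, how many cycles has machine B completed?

They are all back at their starting positions together after one LCM of the periods.
667 = 23 × 29
1748 = 2^2 × 19 × 23
253 = 11 × 23
LCM(667, 1748, 253) = 2^2 × 11 × 19 × 23 × 29 = 557612.
Cycles for period 1748: 557612 / 1748 = 319.

319 cycles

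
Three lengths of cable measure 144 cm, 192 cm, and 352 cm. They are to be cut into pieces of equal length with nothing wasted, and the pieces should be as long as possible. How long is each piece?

16 cm

Each piece length must divide every original length, so the longest possible is gcd(144, 192, 352).
144 = 2^4 × 3^2
192 = 2^6 × 3
352 = 2^5 × 11
gcd(144, 192, 352) = 2^4 = 16.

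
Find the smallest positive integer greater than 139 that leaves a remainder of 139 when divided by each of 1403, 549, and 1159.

240052

N − 139 must be a common multiple of 1403, 549, and 1159.
1403 = 23 × 61
549 = 3^2 × 61
1159 = 19 × 61
LCM(1403, 549, 1159) = 3^2 × 19 × 23 × 61 = 239913.
Smallest N > 139 is LCM + 139 = 239913 + 139 = 240052.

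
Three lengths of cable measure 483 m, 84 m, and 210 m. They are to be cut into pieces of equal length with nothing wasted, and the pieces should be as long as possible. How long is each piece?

21 m

The greatest length dividing all of 483, 84, and 210 is their gcd.
483 = 3 × 7 × 23
84 = 2^2 × 3 × 7
210 = 2 × 3 × 5 × 7
gcd(483, 84, 210) = 3 × 7 = 21.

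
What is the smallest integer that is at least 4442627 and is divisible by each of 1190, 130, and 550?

The integer must be a common multiple of 1190, 130, and 550, so a multiple of their LCM.
1190 = 2 × 5 × 7 × 17
130 = 2 × 5 × 13
550 = 2 × 5^2 × 11
LCM(1190, 130, 550) = 2 × 5^2 × 7 × 11 × 13 × 17 = 850850.
Smallest multiple of 850850 that is ≥ 4442627: ⌈4442627/850850⌉ × 850850 = 6 × 850850 = 5105100.

5105100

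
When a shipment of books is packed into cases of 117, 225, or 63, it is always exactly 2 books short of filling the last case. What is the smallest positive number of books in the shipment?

Being 2 short of a full case of size k means N ≡ −2 (mod k), i.e. N + 2 is a multiple of each size.
117 = 3^2 × 13
225 = 3^2 × 5^2
63 = 3^2 × 7
LCM(117, 225, 63) = 3^2 × 5^2 × 7 × 13 = 20475.
Smallest positive N is 20475 − 2 = 20473.

20473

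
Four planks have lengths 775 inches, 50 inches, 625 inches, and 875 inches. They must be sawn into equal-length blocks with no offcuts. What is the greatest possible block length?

This is the greatest common divisor of 775, 50, 625, and 875.
775 = 5^2 × 31
50 = 2 × 5^2
625 = 5^4
875 = 5^3 × 7
gcd(775, 50, 625, 875) = 5^2 = 25.

25 inches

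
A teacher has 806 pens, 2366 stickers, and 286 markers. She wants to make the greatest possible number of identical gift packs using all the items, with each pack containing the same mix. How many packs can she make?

26 packs

The pack count must divide each quantity, so the greatest is gcd(806, 2366, 286).
806 = 2 × 13 × 31
2366 = 2 × 7 × 13^2
286 = 2 × 11 × 13
gcd(806, 2366, 286) = 2 × 13 = 26.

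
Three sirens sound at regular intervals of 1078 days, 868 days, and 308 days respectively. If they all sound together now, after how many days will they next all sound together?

We need the least common multiple of the intervals.
1078 = 2 × 7^2 × 11
868 = 2^2 × 7 × 31
308 = 2^2 × 7 × 11
LCM(1078, 868, 308) = 2^2 × 7^2 × 11 × 31 = 66836.

66836 days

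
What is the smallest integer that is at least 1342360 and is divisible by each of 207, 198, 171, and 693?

1817046

The integer must be a common multiple of 207, 198, 171, and 693, so a multiple of their LCM.
207 = 3^2 × 23
198 = 2 × 3^2 × 11
171 = 3^2 × 19
693 = 3^2 × 7 × 11
LCM(207, 198, 171, 693) = 2 × 3^2 × 7 × 11 × 19 × 23 = 605682.
Smallest multiple of 605682 that is ≥ 1342360: ⌈1342360/605682⌉ × 605682 = 3 × 605682 = 1817046.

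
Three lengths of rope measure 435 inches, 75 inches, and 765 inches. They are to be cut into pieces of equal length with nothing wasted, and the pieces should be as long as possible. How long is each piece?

15 inches

Each piece length must divide every original length, so the longest possible is gcd(435, 75, 765).
435 = 3 × 5 × 29
75 = 3 × 5^2
765 = 3^2 × 5 × 17
gcd(435, 75, 765) = 3 × 5 = 15.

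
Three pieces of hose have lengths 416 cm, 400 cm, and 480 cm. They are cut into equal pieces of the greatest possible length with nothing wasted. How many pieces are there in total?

81

Piece length = gcd(416, 400, 480).
416 = 2^5 × 13
400 = 2^4 × 5^2
480 = 2^5 × 3 × 5
gcd(416, 400, 480) = 2^4 = 16.
Total pieces = 416/16 + 400/16 + 480/16 = 26 + 25 + 30 = 81.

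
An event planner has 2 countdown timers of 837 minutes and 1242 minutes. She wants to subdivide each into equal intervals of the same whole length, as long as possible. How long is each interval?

27 minutes

The interval must divide each timer length; the longest such is the gcd.
837 = 3^3 × 31
1242 = 2 × 3^3 × 23
gcd(837, 1242) = 3^3 = 27.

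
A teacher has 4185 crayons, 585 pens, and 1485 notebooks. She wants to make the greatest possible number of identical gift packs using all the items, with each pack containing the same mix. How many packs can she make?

45 packs

The pack count must divide each quantity, so the greatest is gcd(4185, 585, 1485).
4185 = 3^3 × 5 × 31
585 = 3^2 × 5 × 13
1485 = 3^3 × 5 × 11
gcd(4185, 585, 1485) = 3^2 × 5 = 45.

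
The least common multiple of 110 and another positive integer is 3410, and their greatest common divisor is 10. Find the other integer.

310

gcd × lcm = product of the two integers, so the other integer is (10 × 3410) / 110 = 310.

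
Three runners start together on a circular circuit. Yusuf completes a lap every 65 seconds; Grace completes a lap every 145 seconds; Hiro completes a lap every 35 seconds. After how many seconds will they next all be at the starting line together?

The first simultaneous occurrence is after LCM of the individual periods.
65 = 5 × 13
145 = 5 × 29
35 = 5 × 7
LCM(65, 145, 35) = 5 × 7 × 13 × 29 = 13195.

13195 seconds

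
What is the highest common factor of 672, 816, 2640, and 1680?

672 = 2^5 × 3 × 7
816 = 2^4 × 3 × 17
2640 = 2^4 × 3 × 5 × 11
1680 = 2^4 × 3 × 5 × 7
gcd(672, 816, 2640, 1680) = 2^4 × 3 = 48.

48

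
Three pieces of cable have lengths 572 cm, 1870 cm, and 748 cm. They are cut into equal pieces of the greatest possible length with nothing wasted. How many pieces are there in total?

145

Piece length = gcd(572, 1870, 748).
572 = 2^2 × 11 × 13
1870 = 2 × 5 × 11 × 17
748 = 2^2 × 11 × 17
gcd(572, 1870, 748) = 2 × 11 = 22.
Total pieces = 572/22 + 1870/22 + 748/22 = 26 + 85 + 34 = 145.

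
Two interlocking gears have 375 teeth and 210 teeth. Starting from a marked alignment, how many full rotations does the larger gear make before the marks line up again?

They are all back at their starting positions together after one LCM of the periods.
375 = 3 × 5^3
210 = 2 × 3 × 5 × 7
LCM(375, 210) = 2 × 3 × 5^3 × 7 = 5250.
Rotations for period 375: 5250 / 375 = 14.

14 rotations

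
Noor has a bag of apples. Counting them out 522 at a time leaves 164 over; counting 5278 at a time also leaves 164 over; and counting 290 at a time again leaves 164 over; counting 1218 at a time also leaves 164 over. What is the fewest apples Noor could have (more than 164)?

N − 164 must be a common multiple of 522, 5278, 290, and 1218.
522 = 2 × 3^2 × 29
5278 = 2 × 7 × 13 × 29
290 = 2 × 5 × 29
1218 = 2 × 3 × 7 × 29
LCM(522, 5278, 290, 1218) = 2 × 3^2 × 5 × 7 × 13 × 29 = 237510.
Smallest N > 164 is LCM + 164 = 237510 + 164 = 237674.

237674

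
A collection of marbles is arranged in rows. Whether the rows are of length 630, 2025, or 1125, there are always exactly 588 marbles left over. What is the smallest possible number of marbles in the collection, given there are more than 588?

142338

N − 588 must be a common multiple of 630, 2025, and 1125.
630 = 2 × 3^2 × 5 × 7
2025 = 3^4 × 5^2
1125 = 3^2 × 5^3
LCM(630, 2025, 1125) = 2 × 3^4 × 5^3 × 7 = 141750.
Smallest N > 588 is LCM + 588 = 141750 + 588 = 142338.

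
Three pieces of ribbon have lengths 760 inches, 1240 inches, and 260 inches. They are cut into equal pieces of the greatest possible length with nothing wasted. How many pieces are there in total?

Piece length = gcd(760, 1240, 260).
760 = 2^3 × 5 × 19
1240 = 2^3 × 5 × 31
260 = 2^2 × 5 × 13
gcd(760, 1240, 260) = 2^2 × 5 = 20.
Total pieces = 760/20 + 1240/20 + 260/20 = 38 + 62 + 13 = 113.

113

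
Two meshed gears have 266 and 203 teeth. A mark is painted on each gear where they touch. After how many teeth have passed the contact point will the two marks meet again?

They coincide at every common multiple of the periods; the first is the LCM.
266 = 2 × 7 × 19
203 = 7 × 29
LCM(266, 203) = 2 × 7 × 19 × 29 = 7714.

7714 teeth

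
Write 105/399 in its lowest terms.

5/19

105 = 3 × 5 × 7
399 = 3 × 7 × 19
gcd(105, 399) = 3 × 7 = 21.
Divide numerator and denominator by 21: 105/399 = 5/19.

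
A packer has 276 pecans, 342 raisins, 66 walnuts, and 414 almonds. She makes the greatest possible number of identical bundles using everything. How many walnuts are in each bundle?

Number of bundles = gcd(276, 342, 66, 414).
276 = 2^2 × 3 × 23
342 = 2 × 3^2 × 19
66 = 2 × 3 × 11
414 = 2 × 3^2 × 23
gcd(276, 342, 66, 414) = 2 × 3 = 6.
walnuts per bundle = 66 / 6 = 11.

11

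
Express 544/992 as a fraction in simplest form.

544 = 2^5 × 17
992 = 2^5 × 31
gcd(544, 992) = 2^5 = 32.
Divide numerator and denominator by 32: 544/992 = 17/31.

17/31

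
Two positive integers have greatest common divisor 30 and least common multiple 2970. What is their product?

89100

For any two positive integers, gcd × lcm = product = 30 × 2970 = 89100.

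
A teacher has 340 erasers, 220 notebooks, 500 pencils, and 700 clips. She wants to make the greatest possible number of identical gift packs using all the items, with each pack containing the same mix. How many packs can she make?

The pack count must divide each quantity, so the greatest is gcd(340, 220, 500, 700).
340 = 2^2 × 5 × 17
220 = 2^2 × 5 × 11
500 = 2^2 × 5^3
700 = 2^2 × 5^2 × 7
gcd(340, 220, 500, 700) = 2^2 × 5 = 20.

20 packs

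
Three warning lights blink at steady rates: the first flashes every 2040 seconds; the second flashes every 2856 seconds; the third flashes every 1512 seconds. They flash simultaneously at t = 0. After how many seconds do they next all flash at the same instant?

128520 seconds

We need the least common multiple of the intervals.
2040 = 2^3 × 3 × 5 × 17
2856 = 2^3 × 3 × 7 × 17
1512 = 2^3 × 3^3 × 7
LCM(2040, 2856, 1512) = 2^3 × 3^3 × 5 × 7 × 17 = 128520.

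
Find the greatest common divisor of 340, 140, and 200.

20

340 = 2^2 × 5 × 17
140 = 2^2 × 5 × 7
200 = 2^3 × 5^2
gcd(340, 140, 200) = 2^2 × 5 = 20.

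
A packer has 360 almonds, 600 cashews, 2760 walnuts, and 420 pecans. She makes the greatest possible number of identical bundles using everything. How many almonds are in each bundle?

6

Number of bundles = gcd(360, 600, 2760, 420).
360 = 2^3 × 3^2 × 5
600 = 2^3 × 3 × 5^2
2760 = 2^3 × 3 × 5 × 23
420 = 2^2 × 3 × 5 × 7
gcd(360, 600, 2760, 420) = 2^2 × 3 × 5 = 60.
almonds per bundle = 360 / 60 = 6.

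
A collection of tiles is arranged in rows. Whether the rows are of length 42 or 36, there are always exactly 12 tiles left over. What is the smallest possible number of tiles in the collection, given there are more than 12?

264

N − 12 must be a common multiple of 42 and 36.
42 = 2 × 3 × 7
36 = 2^2 × 3^2
LCM(42, 36) = 2^2 × 3^2 × 7 = 252.
Smallest N > 12 is LCM + 12 = 252 + 12 = 264.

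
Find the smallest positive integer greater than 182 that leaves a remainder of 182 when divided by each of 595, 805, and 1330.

N − 182 must be a common multiple of 595, 805, and 1330.
595 = 5 × 7 × 17
805 = 5 × 7 × 23
1330 = 2 × 5 × 7 × 19
LCM(595, 805, 1330) = 2 × 5 × 7 × 17 × 19 × 23 = 520030.
Smallest N > 182 is LCM + 182 = 520030 + 182 = 520212.

520212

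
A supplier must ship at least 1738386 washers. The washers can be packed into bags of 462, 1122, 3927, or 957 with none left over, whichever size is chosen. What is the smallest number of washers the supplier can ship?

1822128

The number of washers must be a common multiple of 462, 1122, 3927, and 957, so a multiple of their LCM.
462 = 2 × 3 × 7 × 11
1122 = 2 × 3 × 11 × 17
3927 = 3 × 7 × 11 × 17
957 = 3 × 11 × 29
LCM(462, 1122, 3927, 957) = 2 × 3 × 7 × 11 × 17 × 29 = 227766.
Smallest multiple of 227766 that is ≥ 1738386: ⌈1738386/227766⌉ × 227766 = 8 × 227766 = 1822128.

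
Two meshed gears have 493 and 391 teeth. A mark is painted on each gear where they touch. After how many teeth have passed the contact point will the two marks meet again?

11339 teeth

They coincide at every common multiple of the periods; the first is the LCM.
493 = 17 × 29
391 = 17 × 23
LCM(493, 391) = 17 × 23 × 29 = 11339.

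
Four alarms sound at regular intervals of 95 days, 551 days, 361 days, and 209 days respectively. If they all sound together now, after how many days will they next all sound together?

575795 days

We need the least common multiple of the intervals.
95 = 5 × 19
551 = 19 × 29
361 = 19^2
209 = 11 × 19
LCM(95, 551, 361, 209) = 5 × 11 × 19^2 × 29 = 575795.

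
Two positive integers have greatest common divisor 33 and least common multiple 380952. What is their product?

For any two positive integers, gcd × lcm = product = 33 × 380952 = 12571416.

12571416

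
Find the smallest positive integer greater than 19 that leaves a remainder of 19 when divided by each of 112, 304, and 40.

N − 19 must be a common multiple of 112, 304, and 40.
112 = 2^4 × 7
304 = 2^4 × 19
40 = 2^3 × 5
LCM(112, 304, 40) = 2^4 × 5 × 7 × 19 = 10640.
Smallest N > 19 is LCM + 19 = 10640 + 19 = 10659.

10659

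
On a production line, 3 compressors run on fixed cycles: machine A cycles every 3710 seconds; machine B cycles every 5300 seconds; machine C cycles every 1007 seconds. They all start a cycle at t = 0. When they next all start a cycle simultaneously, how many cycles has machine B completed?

133 cycles

The first common completion time is the LCM of the periods.
3710 = 2 × 5 × 7 × 53
5300 = 2^2 × 5^2 × 53
1007 = 19 × 53
LCM(3710, 5300, 1007) = 2^2 × 5^2 × 7 × 19 × 53 = 704900.
Cycles for period 5300: 704900 / 5300 = 133.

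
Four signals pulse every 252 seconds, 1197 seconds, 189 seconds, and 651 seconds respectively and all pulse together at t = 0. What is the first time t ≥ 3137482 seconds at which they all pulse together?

3562272 seconds

Joint pulses occur at multiples of LCM(252, 1197, 189, 651).
252 = 2^2 × 3^2 × 7
1197 = 3^2 × 7 × 19
189 = 3^3 × 7
651 = 3 × 7 × 31
LCM(252, 1197, 189, 651) = 2^2 × 3^3 × 7 × 19 × 31 = 445284.
Smallest multiple of 445284 that is ≥ 3137482: ⌈3137482/445284⌉ × 445284 = 8 × 445284 = 3562272.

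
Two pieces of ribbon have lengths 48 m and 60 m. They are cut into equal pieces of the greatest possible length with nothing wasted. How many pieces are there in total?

9

Piece length = gcd(48, 60).
48 = 2^4 × 3
60 = 2^2 × 3 × 5
gcd(48, 60) = 2^2 × 3 = 12.
Total pieces = 48/12 + 60/12 = 4 + 5 = 9.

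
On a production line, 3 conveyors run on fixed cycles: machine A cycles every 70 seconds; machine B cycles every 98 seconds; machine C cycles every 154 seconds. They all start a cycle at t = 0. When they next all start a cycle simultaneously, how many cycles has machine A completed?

All finish a whole number of cycles simultaneously at t = LCM of the periods.
70 = 2 × 5 × 7
98 = 2 × 7^2
154 = 2 × 7 × 11
LCM(70, 98, 154) = 2 × 5 × 7^2 × 11 = 5390.
Cycles for period 70: 5390 / 70 = 77.

77 cycles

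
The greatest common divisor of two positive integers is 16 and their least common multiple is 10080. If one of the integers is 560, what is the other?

For two integers, gcd × lcm = product, so the other is (16 × 10080) / 560 = 161280 / 560 = 288.

288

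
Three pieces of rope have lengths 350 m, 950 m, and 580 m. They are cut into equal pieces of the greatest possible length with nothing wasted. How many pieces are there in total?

188

Piece length = gcd(350, 950, 580).
350 = 2 × 5^2 × 7
950 = 2 × 5^2 × 19
580 = 2^2 × 5 × 29
gcd(350, 950, 580) = 2 × 5 = 10.
Total pieces = 350/10 + 950/10 + 580/10 = 35 + 95 + 58 = 188.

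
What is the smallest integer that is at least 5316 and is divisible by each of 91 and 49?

5733

The integer must be a common multiple of 91 and 49, so a multiple of their LCM.
91 = 7 × 13
49 = 7^2
LCM(91, 49) = 7^2 × 13 = 637.
Smallest multiple of 637 that is ≥ 5316: ⌈5316/637⌉ × 637 = 9 × 637 = 5733.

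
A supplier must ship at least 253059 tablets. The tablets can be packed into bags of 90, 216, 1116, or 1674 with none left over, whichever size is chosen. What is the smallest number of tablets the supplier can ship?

267840

The number of tablets must be a common multiple of 90, 216, 1116, and 1674, so a multiple of their LCM.
90 = 2 × 3^2 × 5
216 = 2^3 × 3^3
1116 = 2^2 × 3^2 × 31
1674 = 2 × 3^3 × 31
LCM(90, 216, 1116, 1674) = 2^3 × 3^3 × 5 × 31 = 33480.
Smallest multiple of 33480 that is ≥ 253059: ⌈253059/33480⌉ × 33480 = 8 × 33480 = 267840.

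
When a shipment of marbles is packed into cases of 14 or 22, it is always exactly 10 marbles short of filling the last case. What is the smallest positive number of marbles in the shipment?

Being 10 short of a full case of size k means N ≡ −10 (mod k), i.e. N + 10 is a multiple of each size.
14 = 2 × 7
22 = 2 × 11
LCM(14, 22) = 2 × 7 × 11 = 154.
Smallest positive N is 154 − 10 = 144.

144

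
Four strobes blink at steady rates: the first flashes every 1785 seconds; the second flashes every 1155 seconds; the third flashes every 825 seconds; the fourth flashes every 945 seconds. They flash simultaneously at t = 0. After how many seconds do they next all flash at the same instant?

883575 seconds

They coincide at every common multiple of the periods; the first is the LCM.
1785 = 3 × 5 × 7 × 17
1155 = 3 × 5 × 7 × 11
825 = 3 × 5^2 × 11
945 = 3^3 × 5 × 7
LCM(1785, 1155, 825, 945) = 3^3 × 5^2 × 7 × 11 × 17 = 883575.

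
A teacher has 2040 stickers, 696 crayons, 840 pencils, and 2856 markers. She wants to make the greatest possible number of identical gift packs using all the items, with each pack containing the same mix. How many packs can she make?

The pack count must divide each quantity, so the greatest is gcd(2040, 696, 840, 2856).
2040 = 2^3 × 3 × 5 × 17
696 = 2^3 × 3 × 29
840 = 2^3 × 3 × 5 × 7
2856 = 2^3 × 3 × 7 × 17
gcd(2040, 696, 840, 2856) = 2^3 × 3 = 24.

24 packs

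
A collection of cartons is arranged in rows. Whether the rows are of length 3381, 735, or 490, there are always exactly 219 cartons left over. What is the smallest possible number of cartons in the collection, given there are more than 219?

N − 219 must be a common multiple of 3381, 735, and 490.
3381 = 3 × 7^2 × 23
735 = 3 × 5 × 7^2
490 = 2 × 5 × 7^2
LCM(3381, 735, 490) = 2 × 3 × 5 × 7^2 × 23 = 33810.
Smallest N > 219 is LCM + 219 = 33810 + 219 = 34029.

34029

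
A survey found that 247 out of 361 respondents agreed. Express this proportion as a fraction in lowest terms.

13/19

247 = 13 × 19
361 = 19^2
gcd(247, 361) = 19.
Divide numerator and denominator by 19: 247/361 = 13/19.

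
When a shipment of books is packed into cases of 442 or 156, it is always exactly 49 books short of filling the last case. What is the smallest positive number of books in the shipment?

2603

Being 49 short of a full case of size k means N ≡ −49 (mod k), i.e. N + 49 is a multiple of each size.
442 = 2 × 13 × 17
156 = 2^2 × 3 × 13
LCM(442, 156) = 2^2 × 3 × 13 × 17 = 2652.
Smallest positive N is 2652 − 49 = 2603.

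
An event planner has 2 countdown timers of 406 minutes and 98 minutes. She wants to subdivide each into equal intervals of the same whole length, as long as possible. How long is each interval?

14 minutes

By the Euclidean algorithm:
406 = 4 × 98 + 14
98 = 7 × 14 + 0
gcd(406, 98) = 14.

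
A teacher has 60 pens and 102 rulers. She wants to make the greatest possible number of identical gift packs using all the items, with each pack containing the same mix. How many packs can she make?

The pack count must divide each quantity, so the greatest is gcd(60, 102).
60 = 2^2 × 3 × 5
102 = 2 × 3 × 17
gcd(60, 102) = 2 × 3 = 6.

6 packs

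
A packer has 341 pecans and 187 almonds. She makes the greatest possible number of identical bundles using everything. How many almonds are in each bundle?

17

Number of bundles = gcd(341, 187).
341 = 11 × 31
187 = 11 × 17
gcd(341, 187) = 11.
almonds per bundle = 187 / 11 = 17.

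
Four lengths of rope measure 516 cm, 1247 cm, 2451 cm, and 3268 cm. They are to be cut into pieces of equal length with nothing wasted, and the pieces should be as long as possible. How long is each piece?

Each piece length must divide every original length, so the longest possible is gcd(516, 1247, 2451, 3268).
516 = 2^2 × 3 × 43
1247 = 29 × 43
2451 = 3 × 19 × 43
3268 = 2^2 × 19 × 43
gcd(516, 1247, 2451, 3268) = 43.

43 cm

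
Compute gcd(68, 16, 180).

68 = 2^2 × 17
16 = 2^4
180 = 2^2 × 3^2 × 5
gcd(68, 16, 180) = 2^2 = 4.

4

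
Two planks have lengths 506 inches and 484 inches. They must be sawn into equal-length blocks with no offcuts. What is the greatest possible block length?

22 inches

By the Euclidean algorithm:
506 = 1 × 484 + 22
484 = 22 × 22 + 0
gcd(506, 484) = 22.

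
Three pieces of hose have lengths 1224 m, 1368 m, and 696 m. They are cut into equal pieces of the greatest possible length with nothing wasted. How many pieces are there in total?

Piece length = gcd(1224, 1368, 696).
1224 = 2^3 × 3^2 × 17
1368 = 2^3 × 3^2 × 19
696 = 2^3 × 3 × 29
gcd(1224, 1368, 696) = 2^3 × 3 = 24.
Total pieces = 1224/24 + 1368/24 + 696/24 = 51 + 57 + 29 = 137.

137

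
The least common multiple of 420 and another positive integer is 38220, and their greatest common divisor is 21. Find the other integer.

1911

gcd × lcm = product of the two integers, so the other integer is (21 × 38220) / 420 = 1911.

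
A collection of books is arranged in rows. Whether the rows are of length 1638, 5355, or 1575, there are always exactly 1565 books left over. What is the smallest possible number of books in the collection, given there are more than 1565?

697715

N − 1565 must be a common multiple of 1638, 5355, and 1575.
1638 = 2 × 3^2 × 7 × 13
5355 = 3^2 × 5 × 7 × 17
1575 = 3^2 × 5^2 × 7
LCM(1638, 5355, 1575) = 2 × 3^2 × 5^2 × 7 × 13 × 17 = 696150.
Smallest N > 1565 is LCM + 1565 = 696150 + 1565 = 697715.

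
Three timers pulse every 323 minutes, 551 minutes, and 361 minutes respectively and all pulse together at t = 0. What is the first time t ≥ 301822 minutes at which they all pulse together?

Joint pulses occur at multiples of LCM(323, 551, 361).
323 = 17 × 19
551 = 19 × 29
361 = 19^2
LCM(323, 551, 361) = 17 × 19^2 × 29 = 177973.
Smallest multiple of 177973 that is ≥ 301822: ⌈301822/177973⌉ × 177973 = 2 × 177973 = 355946.

355946 minutes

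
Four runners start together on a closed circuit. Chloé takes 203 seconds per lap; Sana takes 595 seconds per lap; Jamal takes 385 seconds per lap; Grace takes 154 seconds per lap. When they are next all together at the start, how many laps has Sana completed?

They are all back at their starting positions together after one LCM of the periods.
203 = 7 × 29
595 = 5 × 7 × 17
385 = 5 × 7 × 11
154 = 2 × 7 × 11
LCM(203, 595, 385, 154) = 2 × 5 × 7 × 11 × 17 × 29 = 379610.
Laps for period 595: 379610 / 595 = 638.

638 laps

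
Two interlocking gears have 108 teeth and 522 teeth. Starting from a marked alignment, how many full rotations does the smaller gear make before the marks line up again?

29 rotations

All finish a whole number of cycles simultaneously at t = LCM of the periods.
108 = 2^2 × 3^3
522 = 2 × 3^2 × 29
LCM(108, 522) = 2^2 × 3^3 × 29 = 3132.
Rotations for period 108: 3132 / 108 = 29.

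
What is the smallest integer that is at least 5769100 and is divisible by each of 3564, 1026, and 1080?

The integer must be a common multiple of 3564, 1026, and 1080, so a multiple of their LCM.
3564 = 2^2 × 3^4 × 11
1026 = 2 × 3^3 × 19
1080 = 2^3 × 3^3 × 5
LCM(3564, 1026, 1080) = 2^3 × 3^4 × 5 × 11 × 19 = 677160.
Smallest multiple of 677160 that is ≥ 5769100: ⌈5769100/677160⌉ × 677160 = 9 × 677160 = 6094440.

6094440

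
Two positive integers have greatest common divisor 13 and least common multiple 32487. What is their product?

For any two positive integers, gcd × lcm = product = 13 × 32487 = 422331.

422331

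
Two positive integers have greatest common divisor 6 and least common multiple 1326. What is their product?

For any two positive integers, gcd × lcm = product = 6 × 1326 = 7956.

7956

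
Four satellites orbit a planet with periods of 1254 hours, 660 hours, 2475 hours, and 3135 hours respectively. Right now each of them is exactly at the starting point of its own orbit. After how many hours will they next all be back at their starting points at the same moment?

We need the least common multiple of the intervals.
1254 = 2 × 3 × 11 × 19
660 = 2^2 × 3 × 5 × 11
2475 = 3^2 × 5^2 × 11
3135 = 3 × 5 × 11 × 19
LCM(1254, 660, 2475, 3135) = 2^2 × 3^2 × 5^2 × 11 × 19 = 188100.

188100 hours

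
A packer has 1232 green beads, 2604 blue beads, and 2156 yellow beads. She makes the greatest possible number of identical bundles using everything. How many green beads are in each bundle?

Number of bundles = gcd(1232, 2604, 2156).
1232 = 2^4 × 7 × 11
2604 = 2^2 × 3 × 7 × 31
2156 = 2^2 × 7^2 × 11
gcd(1232, 2604, 2156) = 2^2 × 7 = 28.
green beads per bundle = 1232 / 28 = 44.

44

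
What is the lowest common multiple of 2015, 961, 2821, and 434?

874510

2015 = 5 × 13 × 31
961 = 31^2
2821 = 7 × 13 × 31
434 = 2 × 7 × 31
LCM(2015, 961, 2821, 434) = 2 × 5 × 7 × 13 × 31^2 = 874510.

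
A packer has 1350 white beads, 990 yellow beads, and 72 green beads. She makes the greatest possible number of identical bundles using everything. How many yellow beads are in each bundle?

55

Number of bundles = gcd(1350, 990, 72).
1350 = 2 × 3^3 × 5^2
990 = 2 × 3^2 × 5 × 11
72 = 2^3 × 3^2
gcd(1350, 990, 72) = 2 × 3^2 = 18.
yellow beads per bundle = 990 / 18 = 55.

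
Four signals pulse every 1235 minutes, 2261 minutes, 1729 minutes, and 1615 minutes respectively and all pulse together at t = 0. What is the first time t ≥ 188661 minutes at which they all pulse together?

293930 minutes

Joint pulses occur at multiples of LCM(1235, 2261, 1729, 1615).
1235 = 5 × 13 × 19
2261 = 7 × 17 × 19
1729 = 7 × 13 × 19
1615 = 5 × 17 × 19
LCM(1235, 2261, 1729, 1615) = 5 × 7 × 13 × 17 × 19 = 146965.
Smallest multiple of 146965 that is ≥ 188661: ⌈188661/146965⌉ × 146965 = 2 × 146965 = 293930.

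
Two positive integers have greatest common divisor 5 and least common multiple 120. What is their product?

600

For any two positive integers, gcd × lcm = product = 5 × 120 = 600.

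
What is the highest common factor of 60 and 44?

4

60 = 2^2 × 3 × 5
44 = 2^2 × 11
gcd(60, 44) = 2^2 = 4.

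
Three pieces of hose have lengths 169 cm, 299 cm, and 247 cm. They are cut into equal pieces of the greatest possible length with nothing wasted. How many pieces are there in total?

55

Piece length = gcd(169, 299, 247).
169 = 13^2
299 = 13 × 23
247 = 13 × 19
gcd(169, 299, 247) = 13.
Total pieces = 169/13 + 299/13 + 247/13 = 13 + 23 + 19 = 55.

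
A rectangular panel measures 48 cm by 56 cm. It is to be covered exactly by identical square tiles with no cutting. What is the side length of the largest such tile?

The tile side must divide both 48 and 56, so the largest is their gcd.
48 = 2^4 × 3
56 = 2^3 × 7
gcd(48, 56) = 2^3 = 8.

8 cm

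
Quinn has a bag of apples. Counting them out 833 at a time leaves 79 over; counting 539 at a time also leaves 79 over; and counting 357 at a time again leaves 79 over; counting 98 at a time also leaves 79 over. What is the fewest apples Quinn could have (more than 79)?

N − 79 must be a common multiple of 833, 539, 357, and 98.
833 = 7^2 × 17
539 = 7^2 × 11
357 = 3 × 7 × 17
98 = 2 × 7^2
LCM(833, 539, 357, 98) = 2 × 3 × 7^2 × 11 × 17 = 54978.
Smallest N > 79 is LCM + 79 = 54978 + 79 = 55057.

55057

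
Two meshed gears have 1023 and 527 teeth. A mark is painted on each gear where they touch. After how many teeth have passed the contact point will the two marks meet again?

The first simultaneous occurrence is after LCM of the individual periods.
1023 = 3 × 11 × 31
527 = 17 × 31
LCM(1023, 527) = 3 × 11 × 17 × 31 = 17391.

17391 teeth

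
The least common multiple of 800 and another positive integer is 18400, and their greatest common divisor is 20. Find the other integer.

gcd × lcm = product of the two integers, so the other integer is (20 × 18400) / 800 = 460.

460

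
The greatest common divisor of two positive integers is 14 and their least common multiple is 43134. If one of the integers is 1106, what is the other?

For two integers, gcd × lcm = product, so the other is (14 × 43134) / 1106 = 603876 / 1106 = 546.

546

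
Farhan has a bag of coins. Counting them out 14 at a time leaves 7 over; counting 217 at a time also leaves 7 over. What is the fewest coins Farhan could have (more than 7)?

N − 7 must be a common multiple of 14 and 217.
14 = 2 × 7
217 = 7 × 31
LCM(14, 217) = 2 × 7 × 31 = 434.
Smallest N > 7 is LCM + 7 = 434 + 7 = 441.

441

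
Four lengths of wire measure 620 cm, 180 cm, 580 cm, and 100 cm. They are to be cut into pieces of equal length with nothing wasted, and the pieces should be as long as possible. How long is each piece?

20 cm

Each piece length must divide every original length, so the longest possible is gcd(620, 180, 580, 100).
620 = 2^2 × 5 × 31
180 = 2^2 × 3^2 × 5
580 = 2^2 × 5 × 29
100 = 2^2 × 5^2
gcd(620, 180, 580, 100) = 2^2 × 5 = 20.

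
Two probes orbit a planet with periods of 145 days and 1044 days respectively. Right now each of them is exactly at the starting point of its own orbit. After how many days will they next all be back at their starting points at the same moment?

5220 days

We need the least common multiple of the intervals.
145 = 5 × 29
1044 = 2^2 × 3^2 × 29
LCM(145, 1044) = 2^2 × 3^2 × 5 × 29 = 5220.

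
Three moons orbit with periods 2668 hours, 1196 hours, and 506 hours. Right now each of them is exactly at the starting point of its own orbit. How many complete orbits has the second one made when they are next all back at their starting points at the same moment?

The first common completion time is the LCM of the periods.
2668 = 2^2 × 23 × 29
1196 = 2^2 × 13 × 23
506 = 2 × 11 × 23
LCM(2668, 1196, 506) = 2^2 × 11 × 13 × 23 × 29 = 381524.
Orbits for period 1196: 381524 / 1196 = 319.

319 orbits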